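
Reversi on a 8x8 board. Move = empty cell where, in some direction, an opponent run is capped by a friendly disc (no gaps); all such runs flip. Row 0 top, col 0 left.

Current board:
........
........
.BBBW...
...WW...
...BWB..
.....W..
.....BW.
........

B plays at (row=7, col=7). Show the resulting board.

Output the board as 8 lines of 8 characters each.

Answer: ........
........
.BBBW...
...BW...
...BBB..
.....B..
.....BB.
.......B

Derivation:
Place B at (7,7); scan 8 dirs for brackets.
Dir NW: opp run (6,6) (5,5) (4,4) (3,3) capped by B -> flip
Dir N: first cell '.' (not opp) -> no flip
Dir NE: edge -> no flip
Dir W: first cell '.' (not opp) -> no flip
Dir E: edge -> no flip
Dir SW: edge -> no flip
Dir S: edge -> no flip
Dir SE: edge -> no flip
All flips: (3,3) (4,4) (5,5) (6,6)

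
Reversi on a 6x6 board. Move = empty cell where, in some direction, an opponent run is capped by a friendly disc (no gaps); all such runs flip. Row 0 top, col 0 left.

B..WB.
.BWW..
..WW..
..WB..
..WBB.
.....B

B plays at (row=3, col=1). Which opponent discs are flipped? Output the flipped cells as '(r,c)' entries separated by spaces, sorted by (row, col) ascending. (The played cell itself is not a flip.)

Dir NW: first cell '.' (not opp) -> no flip
Dir N: first cell '.' (not opp) -> no flip
Dir NE: opp run (2,2) (1,3) capped by B -> flip
Dir W: first cell '.' (not opp) -> no flip
Dir E: opp run (3,2) capped by B -> flip
Dir SW: first cell '.' (not opp) -> no flip
Dir S: first cell '.' (not opp) -> no flip
Dir SE: opp run (4,2), next='.' -> no flip

Answer: (1,3) (2,2) (3,2)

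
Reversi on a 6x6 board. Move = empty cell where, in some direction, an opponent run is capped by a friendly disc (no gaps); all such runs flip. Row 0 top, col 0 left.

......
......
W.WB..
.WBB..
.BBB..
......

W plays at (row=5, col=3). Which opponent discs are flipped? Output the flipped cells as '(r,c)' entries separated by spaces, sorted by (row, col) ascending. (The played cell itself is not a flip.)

Answer: (4,2)

Derivation:
Dir NW: opp run (4,2) capped by W -> flip
Dir N: opp run (4,3) (3,3) (2,3), next='.' -> no flip
Dir NE: first cell '.' (not opp) -> no flip
Dir W: first cell '.' (not opp) -> no flip
Dir E: first cell '.' (not opp) -> no flip
Dir SW: edge -> no flip
Dir S: edge -> no flip
Dir SE: edge -> no flip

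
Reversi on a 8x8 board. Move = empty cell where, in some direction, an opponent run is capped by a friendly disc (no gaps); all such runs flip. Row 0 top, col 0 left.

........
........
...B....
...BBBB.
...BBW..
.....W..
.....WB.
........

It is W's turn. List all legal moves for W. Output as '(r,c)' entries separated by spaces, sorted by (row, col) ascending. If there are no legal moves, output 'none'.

Answer: (1,2) (2,2) (2,5) (2,7) (4,2) (6,7) (7,7)

Derivation:
(1,2): flips 2 -> legal
(1,3): no bracket -> illegal
(1,4): no bracket -> illegal
(2,2): flips 2 -> legal
(2,4): no bracket -> illegal
(2,5): flips 1 -> legal
(2,6): no bracket -> illegal
(2,7): flips 1 -> legal
(3,2): no bracket -> illegal
(3,7): no bracket -> illegal
(4,2): flips 2 -> legal
(4,6): no bracket -> illegal
(4,7): no bracket -> illegal
(5,2): no bracket -> illegal
(5,3): no bracket -> illegal
(5,4): no bracket -> illegal
(5,6): no bracket -> illegal
(5,7): no bracket -> illegal
(6,7): flips 1 -> legal
(7,5): no bracket -> illegal
(7,6): no bracket -> illegal
(7,7): flips 1 -> legal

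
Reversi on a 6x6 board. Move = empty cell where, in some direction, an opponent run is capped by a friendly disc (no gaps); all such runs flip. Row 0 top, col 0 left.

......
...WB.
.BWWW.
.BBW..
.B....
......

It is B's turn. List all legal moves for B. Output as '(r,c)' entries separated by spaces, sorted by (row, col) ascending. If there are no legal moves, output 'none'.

(0,2): no bracket -> illegal
(0,3): no bracket -> illegal
(0,4): flips 2 -> legal
(1,1): no bracket -> illegal
(1,2): flips 2 -> legal
(1,5): no bracket -> illegal
(2,5): flips 3 -> legal
(3,4): flips 2 -> legal
(3,5): no bracket -> illegal
(4,2): no bracket -> illegal
(4,3): no bracket -> illegal
(4,4): no bracket -> illegal

Answer: (0,4) (1,2) (2,5) (3,4)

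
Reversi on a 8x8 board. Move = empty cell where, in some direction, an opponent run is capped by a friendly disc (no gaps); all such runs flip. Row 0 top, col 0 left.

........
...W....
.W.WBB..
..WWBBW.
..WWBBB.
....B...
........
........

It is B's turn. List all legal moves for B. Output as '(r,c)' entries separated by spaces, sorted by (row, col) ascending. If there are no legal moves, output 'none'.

(0,2): flips 1 -> legal
(0,3): no bracket -> illegal
(0,4): no bracket -> illegal
(1,0): flips 3 -> legal
(1,1): no bracket -> illegal
(1,2): flips 1 -> legal
(1,4): no bracket -> illegal
(2,0): no bracket -> illegal
(2,2): flips 2 -> legal
(2,6): flips 1 -> legal
(2,7): flips 1 -> legal
(3,0): no bracket -> illegal
(3,1): flips 2 -> legal
(3,7): flips 1 -> legal
(4,1): flips 2 -> legal
(4,7): flips 1 -> legal
(5,1): flips 2 -> legal
(5,2): flips 1 -> legal
(5,3): no bracket -> illegal

Answer: (0,2) (1,0) (1,2) (2,2) (2,6) (2,7) (3,1) (3,7) (4,1) (4,7) (5,1) (5,2)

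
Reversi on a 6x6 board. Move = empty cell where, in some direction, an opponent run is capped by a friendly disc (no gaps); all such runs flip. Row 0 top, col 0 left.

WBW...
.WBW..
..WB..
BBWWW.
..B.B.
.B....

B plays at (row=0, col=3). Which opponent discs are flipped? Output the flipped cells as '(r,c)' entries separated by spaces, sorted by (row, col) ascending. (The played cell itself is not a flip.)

Dir NW: edge -> no flip
Dir N: edge -> no flip
Dir NE: edge -> no flip
Dir W: opp run (0,2) capped by B -> flip
Dir E: first cell '.' (not opp) -> no flip
Dir SW: first cell 'B' (not opp) -> no flip
Dir S: opp run (1,3) capped by B -> flip
Dir SE: first cell '.' (not opp) -> no flip

Answer: (0,2) (1,3)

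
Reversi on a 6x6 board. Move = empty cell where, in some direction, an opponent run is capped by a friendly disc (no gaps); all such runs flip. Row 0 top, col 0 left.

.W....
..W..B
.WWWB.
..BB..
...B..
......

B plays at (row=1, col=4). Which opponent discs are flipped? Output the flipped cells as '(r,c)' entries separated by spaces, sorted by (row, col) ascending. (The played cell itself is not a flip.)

Answer: (2,3)

Derivation:
Dir NW: first cell '.' (not opp) -> no flip
Dir N: first cell '.' (not opp) -> no flip
Dir NE: first cell '.' (not opp) -> no flip
Dir W: first cell '.' (not opp) -> no flip
Dir E: first cell 'B' (not opp) -> no flip
Dir SW: opp run (2,3) capped by B -> flip
Dir S: first cell 'B' (not opp) -> no flip
Dir SE: first cell '.' (not opp) -> no flip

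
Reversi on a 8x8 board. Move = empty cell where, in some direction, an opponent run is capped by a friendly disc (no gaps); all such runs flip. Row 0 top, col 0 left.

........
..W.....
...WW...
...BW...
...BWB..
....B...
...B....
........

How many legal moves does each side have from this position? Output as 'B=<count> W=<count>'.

-- B to move --
(0,1): flips 3 -> legal
(0,2): no bracket -> illegal
(0,3): no bracket -> illegal
(1,1): no bracket -> illegal
(1,3): flips 1 -> legal
(1,4): flips 3 -> legal
(1,5): flips 1 -> legal
(2,1): no bracket -> illegal
(2,2): no bracket -> illegal
(2,5): flips 1 -> legal
(3,2): no bracket -> illegal
(3,5): flips 1 -> legal
(5,3): no bracket -> illegal
(5,5): flips 1 -> legal
B mobility = 7
-- W to move --
(2,2): flips 1 -> legal
(3,2): flips 1 -> legal
(3,5): no bracket -> illegal
(3,6): no bracket -> illegal
(4,2): flips 2 -> legal
(4,6): flips 1 -> legal
(5,2): flips 1 -> legal
(5,3): flips 2 -> legal
(5,5): no bracket -> illegal
(5,6): flips 1 -> legal
(6,2): no bracket -> illegal
(6,4): flips 1 -> legal
(6,5): no bracket -> illegal
(7,2): no bracket -> illegal
(7,3): no bracket -> illegal
(7,4): no bracket -> illegal
W mobility = 8

Answer: B=7 W=8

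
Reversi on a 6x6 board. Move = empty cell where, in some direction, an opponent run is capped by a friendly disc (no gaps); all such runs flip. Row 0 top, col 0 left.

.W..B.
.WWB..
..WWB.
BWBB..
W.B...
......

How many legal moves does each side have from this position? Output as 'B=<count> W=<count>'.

Answer: B=7 W=10

Derivation:
-- B to move --
(0,0): flips 2 -> legal
(0,2): flips 2 -> legal
(0,3): no bracket -> illegal
(1,0): flips 2 -> legal
(1,4): flips 1 -> legal
(2,0): flips 1 -> legal
(2,1): flips 2 -> legal
(3,4): no bracket -> illegal
(4,1): no bracket -> illegal
(5,0): flips 1 -> legal
(5,1): no bracket -> illegal
B mobility = 7
-- W to move --
(0,2): no bracket -> illegal
(0,3): flips 1 -> legal
(0,5): no bracket -> illegal
(1,4): flips 1 -> legal
(1,5): no bracket -> illegal
(2,0): flips 1 -> legal
(2,1): no bracket -> illegal
(2,5): flips 1 -> legal
(3,4): flips 2 -> legal
(3,5): no bracket -> illegal
(4,1): flips 1 -> legal
(4,3): flips 1 -> legal
(4,4): flips 1 -> legal
(5,1): no bracket -> illegal
(5,2): flips 2 -> legal
(5,3): flips 1 -> legal
W mobility = 10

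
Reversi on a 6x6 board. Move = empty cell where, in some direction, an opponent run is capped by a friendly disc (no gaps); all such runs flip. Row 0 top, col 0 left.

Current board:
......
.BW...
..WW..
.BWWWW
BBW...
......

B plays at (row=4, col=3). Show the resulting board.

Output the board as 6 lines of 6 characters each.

Place B at (4,3); scan 8 dirs for brackets.
Dir NW: opp run (3,2), next='.' -> no flip
Dir N: opp run (3,3) (2,3), next='.' -> no flip
Dir NE: opp run (3,4), next='.' -> no flip
Dir W: opp run (4,2) capped by B -> flip
Dir E: first cell '.' (not opp) -> no flip
Dir SW: first cell '.' (not opp) -> no flip
Dir S: first cell '.' (not opp) -> no flip
Dir SE: first cell '.' (not opp) -> no flip
All flips: (4,2)

Answer: ......
.BW...
..WW..
.BWWWW
BBBB..
......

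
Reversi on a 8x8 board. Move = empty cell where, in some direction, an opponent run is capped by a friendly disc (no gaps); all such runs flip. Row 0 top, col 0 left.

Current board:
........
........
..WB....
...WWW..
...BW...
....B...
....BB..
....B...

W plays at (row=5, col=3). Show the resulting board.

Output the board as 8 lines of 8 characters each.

Place W at (5,3); scan 8 dirs for brackets.
Dir NW: first cell '.' (not opp) -> no flip
Dir N: opp run (4,3) capped by W -> flip
Dir NE: first cell 'W' (not opp) -> no flip
Dir W: first cell '.' (not opp) -> no flip
Dir E: opp run (5,4), next='.' -> no flip
Dir SW: first cell '.' (not opp) -> no flip
Dir S: first cell '.' (not opp) -> no flip
Dir SE: opp run (6,4), next='.' -> no flip
All flips: (4,3)

Answer: ........
........
..WB....
...WWW..
...WW...
...WB...
....BB..
....B...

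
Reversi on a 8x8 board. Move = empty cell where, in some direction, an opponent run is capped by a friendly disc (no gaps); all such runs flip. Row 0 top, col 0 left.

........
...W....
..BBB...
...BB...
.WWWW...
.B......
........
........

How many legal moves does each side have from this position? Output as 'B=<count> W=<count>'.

Answer: B=8 W=8

Derivation:
-- B to move --
(0,2): flips 1 -> legal
(0,3): flips 1 -> legal
(0,4): flips 1 -> legal
(1,2): no bracket -> illegal
(1,4): no bracket -> illegal
(3,0): no bracket -> illegal
(3,1): flips 1 -> legal
(3,2): no bracket -> illegal
(3,5): no bracket -> illegal
(4,0): no bracket -> illegal
(4,5): no bracket -> illegal
(5,0): no bracket -> illegal
(5,2): flips 1 -> legal
(5,3): flips 1 -> legal
(5,4): flips 1 -> legal
(5,5): flips 1 -> legal
B mobility = 8
-- W to move --
(1,1): flips 2 -> legal
(1,2): no bracket -> illegal
(1,4): flips 2 -> legal
(1,5): flips 2 -> legal
(2,1): no bracket -> illegal
(2,5): flips 1 -> legal
(3,1): flips 1 -> legal
(3,2): no bracket -> illegal
(3,5): flips 1 -> legal
(4,0): no bracket -> illegal
(4,5): no bracket -> illegal
(5,0): no bracket -> illegal
(5,2): no bracket -> illegal
(6,0): flips 1 -> legal
(6,1): flips 1 -> legal
(6,2): no bracket -> illegal
W mobility = 8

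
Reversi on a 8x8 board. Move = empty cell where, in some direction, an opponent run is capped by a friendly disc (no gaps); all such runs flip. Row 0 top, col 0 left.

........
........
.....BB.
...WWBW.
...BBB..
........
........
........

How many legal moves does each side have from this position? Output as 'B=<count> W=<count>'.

-- B to move --
(2,2): flips 1 -> legal
(2,3): flips 2 -> legal
(2,4): flips 1 -> legal
(2,7): flips 1 -> legal
(3,2): flips 2 -> legal
(3,7): flips 1 -> legal
(4,2): no bracket -> illegal
(4,6): flips 1 -> legal
(4,7): flips 1 -> legal
B mobility = 8
-- W to move --
(1,4): flips 1 -> legal
(1,5): no bracket -> illegal
(1,6): flips 2 -> legal
(1,7): no bracket -> illegal
(2,4): no bracket -> illegal
(2,7): no bracket -> illegal
(3,2): no bracket -> illegal
(3,7): no bracket -> illegal
(4,2): no bracket -> illegal
(4,6): no bracket -> illegal
(5,2): flips 1 -> legal
(5,3): flips 1 -> legal
(5,4): flips 2 -> legal
(5,5): flips 1 -> legal
(5,6): flips 1 -> legal
W mobility = 7

Answer: B=8 W=7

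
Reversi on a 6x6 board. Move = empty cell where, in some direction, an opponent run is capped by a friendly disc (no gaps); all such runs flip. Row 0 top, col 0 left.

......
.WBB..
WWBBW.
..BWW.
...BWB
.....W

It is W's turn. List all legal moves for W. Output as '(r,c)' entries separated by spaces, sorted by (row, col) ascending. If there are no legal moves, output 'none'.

(0,1): flips 2 -> legal
(0,2): flips 1 -> legal
(0,3): flips 3 -> legal
(0,4): no bracket -> illegal
(1,4): flips 2 -> legal
(3,1): flips 1 -> legal
(3,5): flips 1 -> legal
(4,1): no bracket -> illegal
(4,2): flips 1 -> legal
(5,2): flips 1 -> legal
(5,3): flips 1 -> legal
(5,4): flips 2 -> legal

Answer: (0,1) (0,2) (0,3) (1,4) (3,1) (3,5) (4,2) (5,2) (5,3) (5,4)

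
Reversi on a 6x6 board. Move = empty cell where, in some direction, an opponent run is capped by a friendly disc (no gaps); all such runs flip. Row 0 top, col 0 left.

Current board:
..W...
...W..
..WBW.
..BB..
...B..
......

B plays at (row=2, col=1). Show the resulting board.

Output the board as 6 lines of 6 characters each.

Place B at (2,1); scan 8 dirs for brackets.
Dir NW: first cell '.' (not opp) -> no flip
Dir N: first cell '.' (not opp) -> no flip
Dir NE: first cell '.' (not opp) -> no flip
Dir W: first cell '.' (not opp) -> no flip
Dir E: opp run (2,2) capped by B -> flip
Dir SW: first cell '.' (not opp) -> no flip
Dir S: first cell '.' (not opp) -> no flip
Dir SE: first cell 'B' (not opp) -> no flip
All flips: (2,2)

Answer: ..W...
...W..
.BBBW.
..BB..
...B..
......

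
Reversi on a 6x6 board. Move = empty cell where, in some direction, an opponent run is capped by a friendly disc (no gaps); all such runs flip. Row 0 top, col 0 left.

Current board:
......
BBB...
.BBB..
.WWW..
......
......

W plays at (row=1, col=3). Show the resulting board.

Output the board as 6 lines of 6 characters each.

Answer: ......
BBBW..
.BWW..
.WWW..
......
......

Derivation:
Place W at (1,3); scan 8 dirs for brackets.
Dir NW: first cell '.' (not opp) -> no flip
Dir N: first cell '.' (not opp) -> no flip
Dir NE: first cell '.' (not opp) -> no flip
Dir W: opp run (1,2) (1,1) (1,0), next=edge -> no flip
Dir E: first cell '.' (not opp) -> no flip
Dir SW: opp run (2,2) capped by W -> flip
Dir S: opp run (2,3) capped by W -> flip
Dir SE: first cell '.' (not opp) -> no flip
All flips: (2,2) (2,3)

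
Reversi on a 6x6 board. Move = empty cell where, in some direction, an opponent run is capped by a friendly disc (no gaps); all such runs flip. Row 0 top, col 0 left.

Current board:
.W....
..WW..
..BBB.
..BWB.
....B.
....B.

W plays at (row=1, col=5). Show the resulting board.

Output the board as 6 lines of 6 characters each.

Answer: .W....
..WW.W
..BBW.
..BWB.
....B.
....B.

Derivation:
Place W at (1,5); scan 8 dirs for brackets.
Dir NW: first cell '.' (not opp) -> no flip
Dir N: first cell '.' (not opp) -> no flip
Dir NE: edge -> no flip
Dir W: first cell '.' (not opp) -> no flip
Dir E: edge -> no flip
Dir SW: opp run (2,4) capped by W -> flip
Dir S: first cell '.' (not opp) -> no flip
Dir SE: edge -> no flip
All flips: (2,4)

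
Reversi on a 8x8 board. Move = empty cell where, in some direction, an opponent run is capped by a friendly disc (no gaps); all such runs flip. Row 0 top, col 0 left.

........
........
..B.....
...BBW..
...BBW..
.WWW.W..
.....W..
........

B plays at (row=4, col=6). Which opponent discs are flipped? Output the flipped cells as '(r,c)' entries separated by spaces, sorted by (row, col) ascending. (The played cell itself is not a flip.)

Answer: (4,5)

Derivation:
Dir NW: opp run (3,5), next='.' -> no flip
Dir N: first cell '.' (not opp) -> no flip
Dir NE: first cell '.' (not opp) -> no flip
Dir W: opp run (4,5) capped by B -> flip
Dir E: first cell '.' (not opp) -> no flip
Dir SW: opp run (5,5), next='.' -> no flip
Dir S: first cell '.' (not opp) -> no flip
Dir SE: first cell '.' (not opp) -> no flip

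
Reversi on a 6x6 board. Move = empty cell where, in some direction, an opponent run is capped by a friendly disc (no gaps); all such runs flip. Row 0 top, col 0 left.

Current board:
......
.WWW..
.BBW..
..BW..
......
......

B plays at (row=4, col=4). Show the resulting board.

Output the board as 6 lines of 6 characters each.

Place B at (4,4); scan 8 dirs for brackets.
Dir NW: opp run (3,3) capped by B -> flip
Dir N: first cell '.' (not opp) -> no flip
Dir NE: first cell '.' (not opp) -> no flip
Dir W: first cell '.' (not opp) -> no flip
Dir E: first cell '.' (not opp) -> no flip
Dir SW: first cell '.' (not opp) -> no flip
Dir S: first cell '.' (not opp) -> no flip
Dir SE: first cell '.' (not opp) -> no flip
All flips: (3,3)

Answer: ......
.WWW..
.BBW..
..BB..
....B.
......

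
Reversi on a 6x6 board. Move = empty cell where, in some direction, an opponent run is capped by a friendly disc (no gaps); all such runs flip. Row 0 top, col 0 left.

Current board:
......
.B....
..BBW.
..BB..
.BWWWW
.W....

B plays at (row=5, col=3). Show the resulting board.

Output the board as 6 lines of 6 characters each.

Place B at (5,3); scan 8 dirs for brackets.
Dir NW: opp run (4,2), next='.' -> no flip
Dir N: opp run (4,3) capped by B -> flip
Dir NE: opp run (4,4), next='.' -> no flip
Dir W: first cell '.' (not opp) -> no flip
Dir E: first cell '.' (not opp) -> no flip
Dir SW: edge -> no flip
Dir S: edge -> no flip
Dir SE: edge -> no flip
All flips: (4,3)

Answer: ......
.B....
..BBW.
..BB..
.BWBWW
.W.B..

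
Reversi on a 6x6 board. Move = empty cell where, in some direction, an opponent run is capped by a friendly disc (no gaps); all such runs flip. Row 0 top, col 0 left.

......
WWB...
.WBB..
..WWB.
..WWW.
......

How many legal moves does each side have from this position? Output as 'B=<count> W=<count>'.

-- B to move --
(0,0): flips 1 -> legal
(0,1): no bracket -> illegal
(0,2): no bracket -> illegal
(2,0): flips 1 -> legal
(2,4): no bracket -> illegal
(3,0): flips 1 -> legal
(3,1): flips 2 -> legal
(3,5): no bracket -> illegal
(4,1): flips 1 -> legal
(4,5): no bracket -> illegal
(5,1): no bracket -> illegal
(5,2): flips 3 -> legal
(5,3): flips 2 -> legal
(5,4): flips 1 -> legal
(5,5): flips 2 -> legal
B mobility = 9
-- W to move --
(0,1): no bracket -> illegal
(0,2): flips 2 -> legal
(0,3): flips 1 -> legal
(1,3): flips 2 -> legal
(1,4): flips 1 -> legal
(2,4): flips 3 -> legal
(2,5): flips 1 -> legal
(3,1): no bracket -> illegal
(3,5): flips 1 -> legal
(4,5): no bracket -> illegal
W mobility = 7

Answer: B=9 W=7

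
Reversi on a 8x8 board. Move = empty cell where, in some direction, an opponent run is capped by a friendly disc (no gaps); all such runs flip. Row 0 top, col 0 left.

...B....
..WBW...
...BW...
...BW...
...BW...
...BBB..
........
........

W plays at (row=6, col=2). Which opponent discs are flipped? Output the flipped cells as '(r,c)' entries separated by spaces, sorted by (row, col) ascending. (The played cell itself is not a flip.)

Dir NW: first cell '.' (not opp) -> no flip
Dir N: first cell '.' (not opp) -> no flip
Dir NE: opp run (5,3) capped by W -> flip
Dir W: first cell '.' (not opp) -> no flip
Dir E: first cell '.' (not opp) -> no flip
Dir SW: first cell '.' (not opp) -> no flip
Dir S: first cell '.' (not opp) -> no flip
Dir SE: first cell '.' (not opp) -> no flip

Answer: (5,3)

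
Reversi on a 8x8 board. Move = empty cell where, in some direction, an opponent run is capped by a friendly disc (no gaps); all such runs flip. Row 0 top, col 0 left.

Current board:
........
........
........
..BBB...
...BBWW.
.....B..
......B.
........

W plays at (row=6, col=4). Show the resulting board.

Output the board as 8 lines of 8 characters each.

Answer: ........
........
........
..BBB...
...BBWW.
.....W..
....W.B.
........

Derivation:
Place W at (6,4); scan 8 dirs for brackets.
Dir NW: first cell '.' (not opp) -> no flip
Dir N: first cell '.' (not opp) -> no flip
Dir NE: opp run (5,5) capped by W -> flip
Dir W: first cell '.' (not opp) -> no flip
Dir E: first cell '.' (not opp) -> no flip
Dir SW: first cell '.' (not opp) -> no flip
Dir S: first cell '.' (not opp) -> no flip
Dir SE: first cell '.' (not opp) -> no flip
All flips: (5,5)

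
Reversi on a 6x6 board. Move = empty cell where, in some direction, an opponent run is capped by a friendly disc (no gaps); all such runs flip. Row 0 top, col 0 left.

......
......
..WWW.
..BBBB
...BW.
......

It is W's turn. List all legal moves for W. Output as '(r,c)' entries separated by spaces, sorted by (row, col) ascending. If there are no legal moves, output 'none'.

Answer: (4,1) (4,2) (4,5) (5,3)

Derivation:
(2,1): no bracket -> illegal
(2,5): no bracket -> illegal
(3,1): no bracket -> illegal
(4,1): flips 1 -> legal
(4,2): flips 3 -> legal
(4,5): flips 1 -> legal
(5,2): no bracket -> illegal
(5,3): flips 2 -> legal
(5,4): no bracket -> illegal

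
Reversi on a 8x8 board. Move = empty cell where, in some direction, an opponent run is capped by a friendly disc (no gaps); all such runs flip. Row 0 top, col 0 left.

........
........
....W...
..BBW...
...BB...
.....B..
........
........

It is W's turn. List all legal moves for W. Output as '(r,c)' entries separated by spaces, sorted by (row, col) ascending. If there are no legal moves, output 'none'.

Answer: (3,1) (4,2) (5,2) (5,4)

Derivation:
(2,1): no bracket -> illegal
(2,2): no bracket -> illegal
(2,3): no bracket -> illegal
(3,1): flips 2 -> legal
(3,5): no bracket -> illegal
(4,1): no bracket -> illegal
(4,2): flips 1 -> legal
(4,5): no bracket -> illegal
(4,6): no bracket -> illegal
(5,2): flips 1 -> legal
(5,3): no bracket -> illegal
(5,4): flips 1 -> legal
(5,6): no bracket -> illegal
(6,4): no bracket -> illegal
(6,5): no bracket -> illegal
(6,6): no bracket -> illegal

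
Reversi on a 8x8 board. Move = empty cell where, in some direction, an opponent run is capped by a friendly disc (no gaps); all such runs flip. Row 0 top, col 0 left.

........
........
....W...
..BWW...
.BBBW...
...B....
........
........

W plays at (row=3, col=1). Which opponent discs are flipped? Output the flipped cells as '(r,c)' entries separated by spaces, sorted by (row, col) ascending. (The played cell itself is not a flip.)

Dir NW: first cell '.' (not opp) -> no flip
Dir N: first cell '.' (not opp) -> no flip
Dir NE: first cell '.' (not opp) -> no flip
Dir W: first cell '.' (not opp) -> no flip
Dir E: opp run (3,2) capped by W -> flip
Dir SW: first cell '.' (not opp) -> no flip
Dir S: opp run (4,1), next='.' -> no flip
Dir SE: opp run (4,2) (5,3), next='.' -> no flip

Answer: (3,2)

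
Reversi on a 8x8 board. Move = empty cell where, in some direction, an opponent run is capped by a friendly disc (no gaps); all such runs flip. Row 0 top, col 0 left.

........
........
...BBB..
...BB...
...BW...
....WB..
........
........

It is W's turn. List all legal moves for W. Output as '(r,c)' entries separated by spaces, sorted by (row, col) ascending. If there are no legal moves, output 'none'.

Answer: (1,4) (2,2) (3,2) (4,2) (5,6) (6,6)

Derivation:
(1,2): no bracket -> illegal
(1,3): no bracket -> illegal
(1,4): flips 2 -> legal
(1,5): no bracket -> illegal
(1,6): no bracket -> illegal
(2,2): flips 1 -> legal
(2,6): no bracket -> illegal
(3,2): flips 1 -> legal
(3,5): no bracket -> illegal
(3,6): no bracket -> illegal
(4,2): flips 1 -> legal
(4,5): no bracket -> illegal
(4,6): no bracket -> illegal
(5,2): no bracket -> illegal
(5,3): no bracket -> illegal
(5,6): flips 1 -> legal
(6,4): no bracket -> illegal
(6,5): no bracket -> illegal
(6,6): flips 1 -> legal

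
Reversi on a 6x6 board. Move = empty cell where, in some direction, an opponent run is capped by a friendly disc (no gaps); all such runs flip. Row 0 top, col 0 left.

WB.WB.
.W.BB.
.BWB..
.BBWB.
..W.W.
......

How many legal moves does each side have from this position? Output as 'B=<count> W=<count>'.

-- B to move --
(0,2): flips 1 -> legal
(1,0): no bracket -> illegal
(1,2): flips 1 -> legal
(2,0): no bracket -> illegal
(2,4): no bracket -> illegal
(3,5): no bracket -> illegal
(4,1): no bracket -> illegal
(4,3): flips 1 -> legal
(4,5): no bracket -> illegal
(5,1): no bracket -> illegal
(5,2): flips 1 -> legal
(5,3): flips 1 -> legal
(5,4): flips 1 -> legal
(5,5): no bracket -> illegal
B mobility = 6
-- W to move --
(0,2): flips 1 -> legal
(0,5): flips 1 -> legal
(1,0): no bracket -> illegal
(1,2): no bracket -> illegal
(1,5): no bracket -> illegal
(2,0): flips 2 -> legal
(2,4): flips 2 -> legal
(2,5): flips 1 -> legal
(3,0): flips 2 -> legal
(3,5): flips 1 -> legal
(4,0): flips 1 -> legal
(4,1): flips 2 -> legal
(4,3): no bracket -> illegal
(4,5): no bracket -> illegal
W mobility = 9

Answer: B=6 W=9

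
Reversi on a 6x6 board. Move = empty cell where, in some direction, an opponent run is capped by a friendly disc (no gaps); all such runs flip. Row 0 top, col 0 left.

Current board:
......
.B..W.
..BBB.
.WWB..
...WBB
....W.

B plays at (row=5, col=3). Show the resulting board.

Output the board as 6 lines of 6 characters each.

Answer: ......
.B..W.
..BBB.
.WWB..
...BBB
...BW.

Derivation:
Place B at (5,3); scan 8 dirs for brackets.
Dir NW: first cell '.' (not opp) -> no flip
Dir N: opp run (4,3) capped by B -> flip
Dir NE: first cell 'B' (not opp) -> no flip
Dir W: first cell '.' (not opp) -> no flip
Dir E: opp run (5,4), next='.' -> no flip
Dir SW: edge -> no flip
Dir S: edge -> no flip
Dir SE: edge -> no flip
All flips: (4,3)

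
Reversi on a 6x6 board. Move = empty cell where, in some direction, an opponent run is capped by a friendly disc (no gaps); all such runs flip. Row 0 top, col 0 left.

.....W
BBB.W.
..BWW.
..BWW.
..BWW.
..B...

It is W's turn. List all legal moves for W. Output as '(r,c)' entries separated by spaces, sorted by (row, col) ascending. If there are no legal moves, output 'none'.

(0,0): flips 2 -> legal
(0,1): flips 1 -> legal
(0,2): no bracket -> illegal
(0,3): no bracket -> illegal
(1,3): no bracket -> illegal
(2,0): no bracket -> illegal
(2,1): flips 2 -> legal
(3,1): flips 1 -> legal
(4,1): flips 2 -> legal
(5,1): flips 1 -> legal
(5,3): no bracket -> illegal

Answer: (0,0) (0,1) (2,1) (3,1) (4,1) (5,1)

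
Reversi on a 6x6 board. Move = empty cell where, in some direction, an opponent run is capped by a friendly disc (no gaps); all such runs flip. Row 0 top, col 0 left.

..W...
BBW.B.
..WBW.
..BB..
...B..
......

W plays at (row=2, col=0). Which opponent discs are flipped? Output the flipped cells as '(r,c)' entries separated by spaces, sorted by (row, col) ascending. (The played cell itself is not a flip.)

Answer: (1,1)

Derivation:
Dir NW: edge -> no flip
Dir N: opp run (1,0), next='.' -> no flip
Dir NE: opp run (1,1) capped by W -> flip
Dir W: edge -> no flip
Dir E: first cell '.' (not opp) -> no flip
Dir SW: edge -> no flip
Dir S: first cell '.' (not opp) -> no flip
Dir SE: first cell '.' (not opp) -> no flip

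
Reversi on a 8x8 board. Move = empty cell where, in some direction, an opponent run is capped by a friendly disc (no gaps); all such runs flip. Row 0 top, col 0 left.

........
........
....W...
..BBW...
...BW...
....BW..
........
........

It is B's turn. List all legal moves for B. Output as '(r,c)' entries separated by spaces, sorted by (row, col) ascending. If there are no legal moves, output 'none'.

(1,3): no bracket -> illegal
(1,4): flips 3 -> legal
(1,5): flips 1 -> legal
(2,3): no bracket -> illegal
(2,5): flips 1 -> legal
(3,5): flips 1 -> legal
(4,5): flips 1 -> legal
(4,6): no bracket -> illegal
(5,3): no bracket -> illegal
(5,6): flips 1 -> legal
(6,4): no bracket -> illegal
(6,5): no bracket -> illegal
(6,6): flips 2 -> legal

Answer: (1,4) (1,5) (2,5) (3,5) (4,5) (5,6) (6,6)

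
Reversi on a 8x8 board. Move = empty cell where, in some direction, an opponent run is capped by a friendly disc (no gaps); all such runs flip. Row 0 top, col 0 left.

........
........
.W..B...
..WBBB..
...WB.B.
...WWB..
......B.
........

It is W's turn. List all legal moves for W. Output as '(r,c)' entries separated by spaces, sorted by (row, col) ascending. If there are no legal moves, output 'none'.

(1,3): no bracket -> illegal
(1,4): flips 3 -> legal
(1,5): no bracket -> illegal
(2,2): no bracket -> illegal
(2,3): flips 1 -> legal
(2,5): flips 1 -> legal
(2,6): flips 2 -> legal
(3,6): flips 3 -> legal
(3,7): no bracket -> illegal
(4,2): no bracket -> illegal
(4,5): flips 1 -> legal
(4,7): no bracket -> illegal
(5,6): flips 1 -> legal
(5,7): no bracket -> illegal
(6,4): no bracket -> illegal
(6,5): no bracket -> illegal
(6,7): no bracket -> illegal
(7,5): no bracket -> illegal
(7,6): no bracket -> illegal
(7,7): no bracket -> illegal

Answer: (1,4) (2,3) (2,5) (2,6) (3,6) (4,5) (5,6)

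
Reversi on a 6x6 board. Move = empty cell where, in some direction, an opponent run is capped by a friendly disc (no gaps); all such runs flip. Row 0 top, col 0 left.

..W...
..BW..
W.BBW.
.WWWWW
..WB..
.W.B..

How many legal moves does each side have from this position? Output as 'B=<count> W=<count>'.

-- B to move --
(0,1): no bracket -> illegal
(0,3): flips 1 -> legal
(0,4): flips 1 -> legal
(1,0): no bracket -> illegal
(1,1): no bracket -> illegal
(1,4): flips 1 -> legal
(1,5): no bracket -> illegal
(2,1): flips 1 -> legal
(2,5): flips 2 -> legal
(3,0): no bracket -> illegal
(4,0): flips 1 -> legal
(4,1): flips 2 -> legal
(4,4): flips 1 -> legal
(4,5): flips 1 -> legal
(5,0): no bracket -> illegal
(5,2): flips 2 -> legal
B mobility = 10
-- W to move --
(0,1): flips 2 -> legal
(0,3): no bracket -> illegal
(1,1): flips 2 -> legal
(1,4): flips 1 -> legal
(2,1): flips 2 -> legal
(4,4): flips 1 -> legal
(5,2): flips 1 -> legal
(5,4): flips 1 -> legal
W mobility = 7

Answer: B=10 W=7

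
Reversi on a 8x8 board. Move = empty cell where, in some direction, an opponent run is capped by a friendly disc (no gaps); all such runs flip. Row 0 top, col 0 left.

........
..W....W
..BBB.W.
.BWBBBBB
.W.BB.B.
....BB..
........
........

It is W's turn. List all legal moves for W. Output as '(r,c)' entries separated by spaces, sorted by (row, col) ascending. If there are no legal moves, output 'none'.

(1,1): no bracket -> illegal
(1,3): no bracket -> illegal
(1,4): flips 1 -> legal
(1,5): no bracket -> illegal
(2,0): no bracket -> illegal
(2,1): flips 1 -> legal
(2,5): no bracket -> illegal
(2,7): no bracket -> illegal
(3,0): flips 1 -> legal
(4,0): no bracket -> illegal
(4,2): no bracket -> illegal
(4,5): flips 2 -> legal
(4,7): no bracket -> illegal
(5,2): no bracket -> illegal
(5,3): flips 2 -> legal
(5,6): flips 2 -> legal
(5,7): no bracket -> illegal
(6,3): no bracket -> illegal
(6,4): no bracket -> illegal
(6,5): flips 2 -> legal
(6,6): no bracket -> illegal

Answer: (1,4) (2,1) (3,0) (4,5) (5,3) (5,6) (6,5)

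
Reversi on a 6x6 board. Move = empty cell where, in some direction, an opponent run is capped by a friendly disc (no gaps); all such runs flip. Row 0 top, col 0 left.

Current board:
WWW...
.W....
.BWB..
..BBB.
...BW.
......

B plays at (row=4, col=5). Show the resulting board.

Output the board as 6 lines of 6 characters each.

Answer: WWW...
.W....
.BWB..
..BBB.
...BBB
......

Derivation:
Place B at (4,5); scan 8 dirs for brackets.
Dir NW: first cell 'B' (not opp) -> no flip
Dir N: first cell '.' (not opp) -> no flip
Dir NE: edge -> no flip
Dir W: opp run (4,4) capped by B -> flip
Dir E: edge -> no flip
Dir SW: first cell '.' (not opp) -> no flip
Dir S: first cell '.' (not opp) -> no flip
Dir SE: edge -> no flip
All flips: (4,4)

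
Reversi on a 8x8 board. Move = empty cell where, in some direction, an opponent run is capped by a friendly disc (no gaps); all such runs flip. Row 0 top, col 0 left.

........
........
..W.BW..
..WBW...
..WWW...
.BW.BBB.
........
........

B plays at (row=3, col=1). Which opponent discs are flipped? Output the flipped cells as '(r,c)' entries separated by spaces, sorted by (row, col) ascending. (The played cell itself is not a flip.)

Dir NW: first cell '.' (not opp) -> no flip
Dir N: first cell '.' (not opp) -> no flip
Dir NE: opp run (2,2), next='.' -> no flip
Dir W: first cell '.' (not opp) -> no flip
Dir E: opp run (3,2) capped by B -> flip
Dir SW: first cell '.' (not opp) -> no flip
Dir S: first cell '.' (not opp) -> no flip
Dir SE: opp run (4,2), next='.' -> no flip

Answer: (3,2)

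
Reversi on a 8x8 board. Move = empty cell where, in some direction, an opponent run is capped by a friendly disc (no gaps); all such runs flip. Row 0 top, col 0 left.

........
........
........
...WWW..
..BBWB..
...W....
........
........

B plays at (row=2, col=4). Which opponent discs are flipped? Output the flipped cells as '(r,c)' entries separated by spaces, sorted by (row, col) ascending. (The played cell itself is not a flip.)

Answer: (3,3)

Derivation:
Dir NW: first cell '.' (not opp) -> no flip
Dir N: first cell '.' (not opp) -> no flip
Dir NE: first cell '.' (not opp) -> no flip
Dir W: first cell '.' (not opp) -> no flip
Dir E: first cell '.' (not opp) -> no flip
Dir SW: opp run (3,3) capped by B -> flip
Dir S: opp run (3,4) (4,4), next='.' -> no flip
Dir SE: opp run (3,5), next='.' -> no flip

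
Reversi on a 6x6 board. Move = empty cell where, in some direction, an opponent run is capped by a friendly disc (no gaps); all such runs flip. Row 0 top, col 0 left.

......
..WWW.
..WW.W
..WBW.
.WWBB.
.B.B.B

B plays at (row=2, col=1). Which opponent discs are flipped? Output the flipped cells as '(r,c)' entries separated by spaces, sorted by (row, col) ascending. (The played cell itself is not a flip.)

Dir NW: first cell '.' (not opp) -> no flip
Dir N: first cell '.' (not opp) -> no flip
Dir NE: opp run (1,2), next='.' -> no flip
Dir W: first cell '.' (not opp) -> no flip
Dir E: opp run (2,2) (2,3), next='.' -> no flip
Dir SW: first cell '.' (not opp) -> no flip
Dir S: first cell '.' (not opp) -> no flip
Dir SE: opp run (3,2) capped by B -> flip

Answer: (3,2)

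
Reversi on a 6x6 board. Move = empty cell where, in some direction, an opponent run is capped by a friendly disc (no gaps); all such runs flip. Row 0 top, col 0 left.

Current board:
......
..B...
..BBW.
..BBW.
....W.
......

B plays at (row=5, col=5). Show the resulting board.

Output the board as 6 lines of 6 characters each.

Answer: ......
..B...
..BBW.
..BBW.
....B.
.....B

Derivation:
Place B at (5,5); scan 8 dirs for brackets.
Dir NW: opp run (4,4) capped by B -> flip
Dir N: first cell '.' (not opp) -> no flip
Dir NE: edge -> no flip
Dir W: first cell '.' (not opp) -> no flip
Dir E: edge -> no flip
Dir SW: edge -> no flip
Dir S: edge -> no flip
Dir SE: edge -> no flip
All flips: (4,4)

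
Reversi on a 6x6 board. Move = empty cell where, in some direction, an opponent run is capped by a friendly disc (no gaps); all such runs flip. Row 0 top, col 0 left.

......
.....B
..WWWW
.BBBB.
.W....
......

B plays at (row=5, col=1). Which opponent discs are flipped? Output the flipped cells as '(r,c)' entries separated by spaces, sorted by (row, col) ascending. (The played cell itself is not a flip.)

Answer: (4,1)

Derivation:
Dir NW: first cell '.' (not opp) -> no flip
Dir N: opp run (4,1) capped by B -> flip
Dir NE: first cell '.' (not opp) -> no flip
Dir W: first cell '.' (not opp) -> no flip
Dir E: first cell '.' (not opp) -> no flip
Dir SW: edge -> no flip
Dir S: edge -> no flip
Dir SE: edge -> no flip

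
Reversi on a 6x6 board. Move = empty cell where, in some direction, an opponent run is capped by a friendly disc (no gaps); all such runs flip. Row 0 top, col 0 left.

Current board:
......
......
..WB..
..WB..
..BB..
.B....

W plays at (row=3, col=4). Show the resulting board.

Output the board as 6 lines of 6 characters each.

Answer: ......
......
..WB..
..WWW.
..BB..
.B....

Derivation:
Place W at (3,4); scan 8 dirs for brackets.
Dir NW: opp run (2,3), next='.' -> no flip
Dir N: first cell '.' (not opp) -> no flip
Dir NE: first cell '.' (not opp) -> no flip
Dir W: opp run (3,3) capped by W -> flip
Dir E: first cell '.' (not opp) -> no flip
Dir SW: opp run (4,3), next='.' -> no flip
Dir S: first cell '.' (not opp) -> no flip
Dir SE: first cell '.' (not opp) -> no flip
All flips: (3,3)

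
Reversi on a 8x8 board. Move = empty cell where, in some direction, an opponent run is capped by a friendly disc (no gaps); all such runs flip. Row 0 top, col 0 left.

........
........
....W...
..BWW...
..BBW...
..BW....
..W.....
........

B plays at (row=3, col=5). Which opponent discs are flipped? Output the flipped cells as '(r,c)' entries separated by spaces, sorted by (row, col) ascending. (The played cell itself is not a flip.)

Dir NW: opp run (2,4), next='.' -> no flip
Dir N: first cell '.' (not opp) -> no flip
Dir NE: first cell '.' (not opp) -> no flip
Dir W: opp run (3,4) (3,3) capped by B -> flip
Dir E: first cell '.' (not opp) -> no flip
Dir SW: opp run (4,4) (5,3) (6,2), next='.' -> no flip
Dir S: first cell '.' (not opp) -> no flip
Dir SE: first cell '.' (not opp) -> no flip

Answer: (3,3) (3,4)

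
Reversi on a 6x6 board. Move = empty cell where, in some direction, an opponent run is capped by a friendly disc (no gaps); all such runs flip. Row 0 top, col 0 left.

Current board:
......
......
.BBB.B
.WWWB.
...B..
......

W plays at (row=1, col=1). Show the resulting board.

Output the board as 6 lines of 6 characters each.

Place W at (1,1); scan 8 dirs for brackets.
Dir NW: first cell '.' (not opp) -> no flip
Dir N: first cell '.' (not opp) -> no flip
Dir NE: first cell '.' (not opp) -> no flip
Dir W: first cell '.' (not opp) -> no flip
Dir E: first cell '.' (not opp) -> no flip
Dir SW: first cell '.' (not opp) -> no flip
Dir S: opp run (2,1) capped by W -> flip
Dir SE: opp run (2,2) capped by W -> flip
All flips: (2,1) (2,2)

Answer: ......
.W....
.WWB.B
.WWWB.
...B..
......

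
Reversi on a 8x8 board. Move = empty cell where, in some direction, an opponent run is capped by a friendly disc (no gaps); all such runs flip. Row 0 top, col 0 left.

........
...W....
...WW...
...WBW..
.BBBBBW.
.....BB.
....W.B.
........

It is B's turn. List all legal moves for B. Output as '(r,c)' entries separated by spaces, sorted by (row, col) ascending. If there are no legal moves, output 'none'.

(0,2): no bracket -> illegal
(0,3): flips 3 -> legal
(0,4): no bracket -> illegal
(1,2): flips 1 -> legal
(1,4): flips 1 -> legal
(1,5): flips 2 -> legal
(2,2): flips 1 -> legal
(2,5): flips 1 -> legal
(2,6): flips 1 -> legal
(3,2): flips 1 -> legal
(3,6): flips 2 -> legal
(3,7): flips 1 -> legal
(4,7): flips 1 -> legal
(5,3): no bracket -> illegal
(5,4): no bracket -> illegal
(5,7): no bracket -> illegal
(6,3): no bracket -> illegal
(6,5): no bracket -> illegal
(7,3): flips 1 -> legal
(7,4): no bracket -> illegal
(7,5): no bracket -> illegal

Answer: (0,3) (1,2) (1,4) (1,5) (2,2) (2,5) (2,6) (3,2) (3,6) (3,7) (4,7) (7,3)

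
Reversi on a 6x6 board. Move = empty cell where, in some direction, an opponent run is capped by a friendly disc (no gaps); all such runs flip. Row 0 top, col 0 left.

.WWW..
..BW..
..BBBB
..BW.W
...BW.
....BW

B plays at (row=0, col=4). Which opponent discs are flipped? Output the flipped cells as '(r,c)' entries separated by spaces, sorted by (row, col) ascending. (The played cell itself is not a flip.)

Dir NW: edge -> no flip
Dir N: edge -> no flip
Dir NE: edge -> no flip
Dir W: opp run (0,3) (0,2) (0,1), next='.' -> no flip
Dir E: first cell '.' (not opp) -> no flip
Dir SW: opp run (1,3) capped by B -> flip
Dir S: first cell '.' (not opp) -> no flip
Dir SE: first cell '.' (not opp) -> no flip

Answer: (1,3)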